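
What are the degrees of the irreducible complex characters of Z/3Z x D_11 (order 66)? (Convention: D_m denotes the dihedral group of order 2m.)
Dimensions: 1, 1, 1, 1, 1, 1, 2, 2, 2, 2, 2, 2, 2, 2, 2, 2, 2, 2, 2, 2, 2

Details: There are 21 irreducibles (= number of conjugacy classes). Their dimensions d_i satisfy sum d_i^2 = |G| = 66: 1 + 1 + 1 + 1 + 1 + 1 + 4 + 4 + 4 + 4 + 4 + 4 + 4 + 4 + 4 + 4 + 4 + 4 + 4 + 4 + 4 = 66. (For the product with Z/3Z: each of the 3 1-dim characters of Z/3Z tensors with each irrep of D_11, giving 3 copies of each D_11-dimension.)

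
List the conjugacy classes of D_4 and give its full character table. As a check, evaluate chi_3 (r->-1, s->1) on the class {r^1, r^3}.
Conjugacy classes: {e} of size 1, {r^2} of size 1, {r^1, r^3} of size 2, {s, sr^2, ...} of size 2, {sr, sr^3, ...} of size 2.
Character table:
  irrep \ class              {e} (size 1)  {r^2} (size 1)  {r^1, r^3} (size 2)  {s, sr^2, ...} (size 2)  {sr, sr^3, ...} (size 2)
  chi_1 (triv)               1             1               1                    1                        1                       
  chi_2 (sign: r->1, s->-1)  1             1               1                    -1                       -1                      
  chi_3 (r->-1, s->1)        1             1               -1                   1                        -1                      
  chi_4 (r->-1, s->-1)       1             1               -1                   -1                       1                       
  chi_5 (2d, j=1)            2             -2              0                    0                        0                       

Spot check: chi_3 (r->-1, s->1) on {r^1, r^3} = -1.

Reasoning: D_4 has order 2*4 = 8 with 5 conjugacy classes, hence 5 irreducibles. Sum of squared dims 1 + 1 + 1 + 1 + 4 = 8 = |G|. Linear characters come from the abelianisation; the 2-dimensional irreps have character r^k -> 2*cos(2*pi*j*k/4), reflections -> 0.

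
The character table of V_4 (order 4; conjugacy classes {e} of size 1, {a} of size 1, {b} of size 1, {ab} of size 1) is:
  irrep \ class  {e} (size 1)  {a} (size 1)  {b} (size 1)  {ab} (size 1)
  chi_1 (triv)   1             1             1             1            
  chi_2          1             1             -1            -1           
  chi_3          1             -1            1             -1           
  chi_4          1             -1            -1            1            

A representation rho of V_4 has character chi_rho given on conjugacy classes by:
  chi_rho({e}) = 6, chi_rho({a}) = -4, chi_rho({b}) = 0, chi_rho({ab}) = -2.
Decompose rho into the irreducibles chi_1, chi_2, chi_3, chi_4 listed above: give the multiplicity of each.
Multiplicities: chi_1: 0, chi_2: 1, chi_3: 3, chi_4: 2.

Use <chi_rho, chi> = (1/|G|) sum_C |C| * chi_rho(C) * conj(chi(C)) with |G| = 4 for each irreducible chi in the table:
  <chi_rho, chi_1> = (1/4)[1*(6)*conj(1) + 1*(-4)*conj(1) + 1*(0)*conj(1) + 1*(-2)*conj(1)]
      = (1/4)[(6) + (-4) + (0) + (-2)] = 0/4 = 0
  <chi_rho, chi_2> = (1/4)[1*(6)*conj(1) + 1*(-4)*conj(1) + 1*(0)*conj(-1) + 1*(-2)*conj(-1)]
      = (1/4)[(6) + (-4) + (0) + (2)] = 4/4 = 1
  <chi_rho, chi_3> = (1/4)[1*(6)*conj(1) + 1*(-4)*conj(-1) + 1*(0)*conj(1) + 1*(-2)*conj(-1)]
      = (1/4)[(6) + (4) + (0) + (2)] = 12/4 = 3
  <chi_rho, chi_4> = (1/4)[1*(6)*conj(1) + 1*(-4)*conj(-1) + 1*(0)*conj(-1) + 1*(-2)*conj(1)]
      = (1/4)[(6) + (4) + (0) + (-2)] = 8/4 = 2
Dimension check: dim(rho) = sum (mult * dim) = 0*1 + 1*1 + 3*1 + 2*1 = 6 = chi_rho(e) = 6.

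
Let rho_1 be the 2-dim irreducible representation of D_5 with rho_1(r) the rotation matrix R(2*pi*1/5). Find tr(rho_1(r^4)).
chi_{rho_1}(r^4) = 2*cos(2*pi*1*4/5) = -1/2 + sqrt(5)/2

Details: rho_1(r^4) is rotation by angle 2*pi*1*4/5, whose trace is 2*cos(2*pi*1*4/5) = -1/2 + sqrt(5)/2.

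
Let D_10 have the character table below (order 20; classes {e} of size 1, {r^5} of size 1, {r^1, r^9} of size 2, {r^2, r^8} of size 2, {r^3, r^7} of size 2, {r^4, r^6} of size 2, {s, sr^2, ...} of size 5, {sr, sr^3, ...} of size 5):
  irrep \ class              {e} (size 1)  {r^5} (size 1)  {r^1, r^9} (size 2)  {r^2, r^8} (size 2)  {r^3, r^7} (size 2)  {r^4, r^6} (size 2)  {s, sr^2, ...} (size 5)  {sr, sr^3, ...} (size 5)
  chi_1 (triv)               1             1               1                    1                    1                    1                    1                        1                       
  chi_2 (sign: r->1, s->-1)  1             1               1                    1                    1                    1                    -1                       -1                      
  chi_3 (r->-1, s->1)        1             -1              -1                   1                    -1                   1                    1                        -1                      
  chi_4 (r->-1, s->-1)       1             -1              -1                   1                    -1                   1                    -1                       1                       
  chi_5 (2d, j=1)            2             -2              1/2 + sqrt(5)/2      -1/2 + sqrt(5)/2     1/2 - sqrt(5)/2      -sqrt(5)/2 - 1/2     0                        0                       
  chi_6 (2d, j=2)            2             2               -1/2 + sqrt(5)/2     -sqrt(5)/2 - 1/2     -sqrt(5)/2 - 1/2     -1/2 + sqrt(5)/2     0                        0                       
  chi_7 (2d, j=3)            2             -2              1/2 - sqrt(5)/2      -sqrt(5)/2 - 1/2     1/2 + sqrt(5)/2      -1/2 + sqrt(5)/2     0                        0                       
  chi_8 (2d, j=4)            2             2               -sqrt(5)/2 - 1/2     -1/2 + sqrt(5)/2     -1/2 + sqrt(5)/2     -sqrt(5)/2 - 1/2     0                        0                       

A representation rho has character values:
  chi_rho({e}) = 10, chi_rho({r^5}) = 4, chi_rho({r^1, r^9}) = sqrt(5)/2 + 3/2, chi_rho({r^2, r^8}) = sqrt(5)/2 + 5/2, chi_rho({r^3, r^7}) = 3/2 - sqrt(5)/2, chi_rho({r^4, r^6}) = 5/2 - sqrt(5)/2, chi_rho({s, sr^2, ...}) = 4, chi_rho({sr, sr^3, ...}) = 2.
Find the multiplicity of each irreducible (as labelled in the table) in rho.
Multiplicities: chi_1: 3, chi_2: 0, chi_3: 1, chi_4: 0, chi_5: 1, chi_6: 1, chi_7: 0, chi_8: 1.

Working: Use <chi_rho, chi> = (1/|G|) sum_C |C| * chi_rho(C) * conj(chi(C)) with |G| = 20 for each irreducible chi in the table:
  <chi_rho, chi_1> = (1/20)[1*(10)*conj(1) + 1*(4)*conj(1) + 2*(sqrt(5)/2 + 3/2)*conj(1) + 2*(sqrt(5)/2 + 5/2)*conj(1) + 2*(3/2 - sqrt(5)/2)*conj(1) + 2*(5/2 - sqrt(5)/2)*conj(1) + 5*(4)*conj(1) + 5*(2)*conj(1)]
      = (1/20)[(10) + (4) + (sqrt(5) + 3) + (sqrt(5) + 5) + (3 - sqrt(5)) + (5 - sqrt(5)) + (20) + (10)] = 60/20 = 3
  <chi_rho, chi_2> = (1/20)[1*(10)*conj(1) + 1*(4)*conj(1) + 2*(sqrt(5)/2 + 3/2)*conj(1) + 2*(sqrt(5)/2 + 5/2)*conj(1) + 2*(3/2 - sqrt(5)/2)*conj(1) + 2*(5/2 - sqrt(5)/2)*conj(1) + 5*(4)*conj(-1) + 5*(2)*conj(-1)]
      = (1/20)[(10) + (4) + (sqrt(5) + 3) + (sqrt(5) + 5) + (3 - sqrt(5)) + (5 - sqrt(5)) + (-20) + (-10)] = 0/20 = 0
  <chi_rho, chi_3> = (1/20)[1*(10)*conj(1) + 1*(4)*conj(-1) + 2*(sqrt(5)/2 + 3/2)*conj(-1) + 2*(sqrt(5)/2 + 5/2)*conj(1) + 2*(3/2 - sqrt(5)/2)*conj(-1) + 2*(5/2 - sqrt(5)/2)*conj(1) + 5*(4)*conj(1) + 5*(2)*conj(-1)]
      = (1/20)[(10) + (-4) + (-3 - sqrt(5)) + (sqrt(5) + 5) + (-3 + sqrt(5)) + (5 - sqrt(5)) + (20) + (-10)] = 20/20 = 1
  <chi_rho, chi_4> = (1/20)[1*(10)*conj(1) + 1*(4)*conj(-1) + 2*(sqrt(5)/2 + 3/2)*conj(-1) + 2*(sqrt(5)/2 + 5/2)*conj(1) + 2*(3/2 - sqrt(5)/2)*conj(-1) + 2*(5/2 - sqrt(5)/2)*conj(1) + 5*(4)*conj(-1) + 5*(2)*conj(1)]
      = (1/20)[(10) + (-4) + (-3 - sqrt(5)) + (sqrt(5) + 5) + (-3 + sqrt(5)) + (5 - sqrt(5)) + (-20) + (10)] = 0/20 = 0
  <chi_rho, chi_5> = (1/20)[1*(10)*conj(2) + 1*(4)*conj(-2) + 2*(sqrt(5)/2 + 3/2)*conj(1/2 + sqrt(5)/2) + 2*(sqrt(5)/2 + 5/2)*conj(-1/2 + sqrt(5)/2) + 2*(3/2 - sqrt(5)/2)*conj(1/2 - sqrt(5)/2) + 2*(5/2 - sqrt(5)/2)*conj(-sqrt(5)/2 - 1/2) + 5*(4)*conj(0) + 5*(2)*conj(0)]
      = (1/20)[(20) + (-8) + (4 + 2*sqrt(5)) + (2*sqrt(5)) + (4 - 2*sqrt(5)) + (-2*sqrt(5)) + (0) + (0)] = 20/20 = 1
  <chi_rho, chi_6> = (1/20)[1*(10)*conj(2) + 1*(4)*conj(2) + 2*(sqrt(5)/2 + 3/2)*conj(-1/2 + sqrt(5)/2) + 2*(sqrt(5)/2 + 5/2)*conj(-sqrt(5)/2 - 1/2) + 2*(3/2 - sqrt(5)/2)*conj(-sqrt(5)/2 - 1/2) + 2*(5/2 - sqrt(5)/2)*conj(-1/2 + sqrt(5)/2) + 5*(4)*conj(0) + 5*(2)*conj(0)]
      = (1/20)[(20) + (8) + (1 + sqrt(5)) + (-3*sqrt(5) - 5) + (1 - sqrt(5)) + (-5 + 3*sqrt(5)) + (0) + (0)] = 20/20 = 1
  <chi_rho, chi_7> = (1/20)[1*(10)*conj(2) + 1*(4)*conj(-2) + 2*(sqrt(5)/2 + 3/2)*conj(1/2 - sqrt(5)/2) + 2*(sqrt(5)/2 + 5/2)*conj(-sqrt(5)/2 - 1/2) + 2*(3/2 - sqrt(5)/2)*conj(1/2 + sqrt(5)/2) + 2*(5/2 - sqrt(5)/2)*conj(-1/2 + sqrt(5)/2) + 5*(4)*conj(0) + 5*(2)*conj(0)]
      = (1/20)[(20) + (-8) + (-sqrt(5) - 1) + (-3*sqrt(5) - 5) + (-1 + sqrt(5)) + (-5 + 3*sqrt(5)) + (0) + (0)] = 0/20 = 0
  <chi_rho, chi_8> = (1/20)[1*(10)*conj(2) + 1*(4)*conj(2) + 2*(sqrt(5)/2 + 3/2)*conj(-sqrt(5)/2 - 1/2) + 2*(sqrt(5)/2 + 5/2)*conj(-1/2 + sqrt(5)/2) + 2*(3/2 - sqrt(5)/2)*conj(-1/2 + sqrt(5)/2) + 2*(5/2 - sqrt(5)/2)*conj(-sqrt(5)/2 - 1/2) + 5*(4)*conj(0) + 5*(2)*conj(0)]
      = (1/20)[(20) + (8) + (-2*sqrt(5) - 4) + (2*sqrt(5)) + (-4 + 2*sqrt(5)) + (-2*sqrt(5)) + (0) + (0)] = 20/20 = 1
Dimension check: dim(rho) = sum (mult * dim) = 3*1 + 0*1 + 1*1 + 0*1 + 1*2 + 1*2 + 0*2 + 1*2 = 10 = chi_rho(e) = 10.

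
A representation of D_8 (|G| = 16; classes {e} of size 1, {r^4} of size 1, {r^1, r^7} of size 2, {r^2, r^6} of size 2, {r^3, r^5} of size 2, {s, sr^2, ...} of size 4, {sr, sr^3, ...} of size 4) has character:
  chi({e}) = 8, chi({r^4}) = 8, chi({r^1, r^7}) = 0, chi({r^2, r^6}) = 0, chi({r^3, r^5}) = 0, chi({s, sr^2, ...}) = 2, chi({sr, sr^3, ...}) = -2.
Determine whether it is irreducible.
Not irreducible (reducible): <chi, chi> = 10 > 1.

Details: <chi, chi> = (1/|G|) sum_C |C| * |chi(C)|^2 = (1/16)[1*|8|^2 + 1*|8|^2 + 2*|0|^2 + 2*|0|^2 + 2*|0|^2 + 4*|2|^2 + 4*|-2|^2]
  = (1/16)[(64) + (64) + (0) + (0) + (0) + (16) + (16)] = 160/16 = 10.
A character is irreducible iff <chi, chi> = 1, so this representation is reducible.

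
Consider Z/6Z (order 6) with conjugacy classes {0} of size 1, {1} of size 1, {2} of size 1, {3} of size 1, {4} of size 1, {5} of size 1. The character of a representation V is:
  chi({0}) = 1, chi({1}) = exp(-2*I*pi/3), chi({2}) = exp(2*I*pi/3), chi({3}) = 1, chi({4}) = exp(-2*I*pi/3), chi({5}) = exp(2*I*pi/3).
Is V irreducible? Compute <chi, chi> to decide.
Irreducible: <chi, chi> = 1.

Reasoning: <chi, chi> = (1/|G|) sum_C |C| * |chi(C)|^2 = (1/6)[1*|1|^2 + 1*|exp(-2*I*pi/3)|^2 + 1*|exp(2*I*pi/3)|^2 + 1*|1|^2 + 1*|exp(-2*I*pi/3)|^2 + 1*|exp(2*I*pi/3)|^2]
  = (1/6)[(1) + (1) + (1) + (1) + (1) + (1)] = 6/6 = 1.
(Exp terms are combined using exp(i*s)*conj(exp(i*t)) = exp(i*(s-t)), and sums of them are collapsed using the identity that for every m > 1 the m distinct m-th roots of unity sum to 0, e.g. 1 + exp(2*I*pi/3) + exp(-2*I*pi/3) = 0.)
A character is irreducible iff <chi, chi> = 1, so this representation is irreducible.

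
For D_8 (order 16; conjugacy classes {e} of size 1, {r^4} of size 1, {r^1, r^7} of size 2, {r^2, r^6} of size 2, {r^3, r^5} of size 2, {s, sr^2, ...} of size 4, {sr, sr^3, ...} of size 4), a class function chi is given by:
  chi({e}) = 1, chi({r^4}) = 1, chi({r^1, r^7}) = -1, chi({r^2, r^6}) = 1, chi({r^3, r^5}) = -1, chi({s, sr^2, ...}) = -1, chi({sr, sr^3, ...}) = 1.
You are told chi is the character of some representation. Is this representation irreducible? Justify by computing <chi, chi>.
Irreducible: <chi, chi> = 1.

Why: <chi, chi> = (1/|G|) sum_C |C| * |chi(C)|^2 = (1/16)[1*|1|^2 + 1*|1|^2 + 2*|-1|^2 + 2*|1|^2 + 2*|-1|^2 + 4*|-1|^2 + 4*|1|^2]
  = (1/16)[(1) + (1) + (2) + (2) + (2) + (4) + (4)] = 16/16 = 1.
A character is irreducible iff <chi, chi> = 1, so this representation is irreducible.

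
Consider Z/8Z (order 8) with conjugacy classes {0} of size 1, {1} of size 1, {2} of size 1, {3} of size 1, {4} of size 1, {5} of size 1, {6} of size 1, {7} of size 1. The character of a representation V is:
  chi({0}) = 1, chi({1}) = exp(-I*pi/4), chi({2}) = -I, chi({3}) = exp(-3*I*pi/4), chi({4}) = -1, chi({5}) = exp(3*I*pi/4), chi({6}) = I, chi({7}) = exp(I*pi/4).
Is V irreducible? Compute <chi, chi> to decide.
Irreducible: <chi, chi> = 1.

Proof sketch: <chi, chi> = (1/|G|) sum_C |C| * |chi(C)|^2 = (1/8)[1*|1|^2 + 1*|exp(-I*pi/4)|^2 + 1*|-I|^2 + 1*|exp(-3*I*pi/4)|^2 + 1*|-1|^2 + 1*|exp(3*I*pi/4)|^2 + 1*|I|^2 + 1*|exp(I*pi/4)|^2]
  = (1/8)[(1) + (1) + (1) + (1) + (1) + (1) + (1) + (1)] = 8/8 = 1.
(Exp terms are combined using exp(i*s)*conj(exp(i*t)) = exp(i*(s-t)), and sums of them are collapsed using the identity that for every m > 1 the m distinct m-th roots of unity sum to 0, e.g. 1 + exp(2*I*pi/3) + exp(-2*I*pi/3) = 0.)
A character is irreducible iff <chi, chi> = 1, so this representation is irreducible.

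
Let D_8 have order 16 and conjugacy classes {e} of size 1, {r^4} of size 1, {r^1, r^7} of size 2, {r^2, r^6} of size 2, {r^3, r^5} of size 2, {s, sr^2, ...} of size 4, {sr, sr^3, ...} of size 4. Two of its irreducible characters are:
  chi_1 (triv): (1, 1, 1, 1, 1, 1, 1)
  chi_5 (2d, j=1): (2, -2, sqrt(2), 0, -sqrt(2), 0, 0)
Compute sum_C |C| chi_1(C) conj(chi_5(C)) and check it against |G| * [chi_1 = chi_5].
Sum = 0; so <chi_1, chi_5> = 0 (distinct irreducibles are orthogonal).

Details: Compute term by term over conjugacy classes (|C| * chi_1(C) * conj(chi_5(C))):
  1*(1)*conj(2) + 1*(1)*conj(-2) + 2*(1)*conj(sqrt(2)) + 2*(1)*conj(0) + 2*(1)*conj(-sqrt(2)) + 4*(1)*conj(0) + 4*(1)*conj(0)
  = (2) + (-2) + (2*sqrt(2)) + (0) + (-2*sqrt(2)) + (0) + (0)
  = 0.
Dividing by |G| = 16 gives 0/16 = 0, matching the row-orthogonality relation <chi_1, chi_5> = [chi_1 = chi_5].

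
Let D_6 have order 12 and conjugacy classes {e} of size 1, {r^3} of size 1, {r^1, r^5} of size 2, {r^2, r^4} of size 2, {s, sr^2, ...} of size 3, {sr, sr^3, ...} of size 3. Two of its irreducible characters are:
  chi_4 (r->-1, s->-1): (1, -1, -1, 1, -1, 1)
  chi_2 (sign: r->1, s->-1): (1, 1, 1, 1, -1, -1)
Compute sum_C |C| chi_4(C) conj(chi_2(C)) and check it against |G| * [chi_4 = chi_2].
Sum = 0; so <chi_4, chi_2> = 0 (distinct irreducibles are orthogonal).

Solution. Compute term by term over conjugacy classes (|C| * chi_4(C) * conj(chi_2(C))):
  1*(1)*conj(1) + 1*(-1)*conj(1) + 2*(-1)*conj(1) + 2*(1)*conj(1) + 3*(-1)*conj(-1) + 3*(1)*conj(-1)
  = (1) + (-1) + (-2) + (2) + (3) + (-3)
  = 0.
Dividing by |G| = 12 gives 0/12 = 0, matching the row-orthogonality relation <chi_4, chi_2> = [chi_4 = chi_2].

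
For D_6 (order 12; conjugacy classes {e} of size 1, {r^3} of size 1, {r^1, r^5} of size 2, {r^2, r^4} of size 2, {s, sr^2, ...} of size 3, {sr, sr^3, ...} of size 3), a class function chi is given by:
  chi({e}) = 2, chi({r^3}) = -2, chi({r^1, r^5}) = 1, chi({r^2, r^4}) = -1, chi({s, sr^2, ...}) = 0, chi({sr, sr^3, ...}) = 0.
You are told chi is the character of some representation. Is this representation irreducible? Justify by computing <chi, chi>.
Irreducible: <chi, chi> = 1.

Reasoning: <chi, chi> = (1/|G|) sum_C |C| * |chi(C)|^2 = (1/12)[1*|2|^2 + 1*|-2|^2 + 2*|1|^2 + 2*|-1|^2 + 3*|0|^2 + 3*|0|^2]
  = (1/12)[(4) + (4) + (2) + (2) + (0) + (0)] = 12/12 = 1.
A character is irreducible iff <chi, chi> = 1, so this representation is irreducible.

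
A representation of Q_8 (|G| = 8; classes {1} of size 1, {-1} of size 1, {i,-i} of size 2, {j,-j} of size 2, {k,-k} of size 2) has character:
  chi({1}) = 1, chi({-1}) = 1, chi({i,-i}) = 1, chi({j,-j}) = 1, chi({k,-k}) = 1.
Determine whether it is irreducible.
Irreducible: <chi, chi> = 1.

Explanation: <chi, chi> = (1/|G|) sum_C |C| * |chi(C)|^2 = (1/8)[1*|1|^2 + 1*|1|^2 + 2*|1|^2 + 2*|1|^2 + 2*|1|^2]
  = (1/8)[(1) + (1) + (2) + (2) + (2)] = 8/8 = 1.
A character is irreducible iff <chi, chi> = 1, so this representation is irreducible.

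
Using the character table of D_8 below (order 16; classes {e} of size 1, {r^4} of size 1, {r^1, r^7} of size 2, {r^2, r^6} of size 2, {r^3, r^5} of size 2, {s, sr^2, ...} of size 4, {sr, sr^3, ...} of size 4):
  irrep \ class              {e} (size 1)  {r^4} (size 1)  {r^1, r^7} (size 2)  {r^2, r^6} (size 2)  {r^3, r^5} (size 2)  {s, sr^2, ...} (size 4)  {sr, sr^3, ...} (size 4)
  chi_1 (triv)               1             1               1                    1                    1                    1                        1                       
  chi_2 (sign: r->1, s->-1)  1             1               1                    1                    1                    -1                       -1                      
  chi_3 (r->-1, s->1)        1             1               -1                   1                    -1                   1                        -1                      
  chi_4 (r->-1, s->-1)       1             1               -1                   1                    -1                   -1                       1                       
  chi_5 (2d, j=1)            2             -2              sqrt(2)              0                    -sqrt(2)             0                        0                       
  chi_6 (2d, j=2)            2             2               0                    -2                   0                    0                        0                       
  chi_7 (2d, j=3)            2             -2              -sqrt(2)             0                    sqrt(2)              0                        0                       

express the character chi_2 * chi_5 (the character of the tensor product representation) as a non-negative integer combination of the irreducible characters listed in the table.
chi_2 tensor chi_5 = chi_5 (all other irreducibles have multiplicity 0).

Justification: The character of a tensor product is the pointwise product (chi_2 * chi_5)(C) = chi_2(C) * chi_5(C):
  {e}: (1)*(2), {r^4}: (1)*(-2), {r^1, r^7}: (1)*(sqrt(2)), {r^2, r^6}: (1)*(0), {r^3, r^5}: (1)*(-sqrt(2)), {s, sr^2, ...}: (-1)*(0), {sr, sr^3, ...}: (-1)*(0)
so (chi_2 * chi_5) takes values
  {e} -> 2, {r^4} -> -2, {r^1, r^7} -> sqrt(2), {r^2, r^6} -> 0, {r^3, r^5} -> -sqrt(2), {s, sr^2, ...} -> 0, {sr, sr^3, ...} -> 0.
Now take the inner product of this character with each irreducible chi from the table, <chi_2*chi_5, chi> = (1/16) sum_C |C| (chi_2*chi_5)(C) conj(chi(C)):
  <chi_2*chi_5, chi_1> = (1/16)[1*(2)*conj(1) + 1*(-2)*conj(1) + 2*(sqrt(2))*conj(1) + 2*(0)*conj(1) + 2*(-sqrt(2))*conj(1) + 4*(0)*conj(1) + 4*(0)*conj(1)]
      = (1/16)[(2) + (-2) + (2*sqrt(2)) + (0) + (-2*sqrt(2)) + (0) + (0)] = 0/16 = 0
  <chi_2*chi_5, chi_2> = (1/16)[1*(2)*conj(1) + 1*(-2)*conj(1) + 2*(sqrt(2))*conj(1) + 2*(0)*conj(1) + 2*(-sqrt(2))*conj(1) + 4*(0)*conj(-1) + 4*(0)*conj(-1)]
      = (1/16)[(2) + (-2) + (2*sqrt(2)) + (0) + (-2*sqrt(2)) + (0) + (0)] = 0/16 = 0
  <chi_2*chi_5, chi_3> = (1/16)[1*(2)*conj(1) + 1*(-2)*conj(1) + 2*(sqrt(2))*conj(-1) + 2*(0)*conj(1) + 2*(-sqrt(2))*conj(-1) + 4*(0)*conj(1) + 4*(0)*conj(-1)]
      = (1/16)[(2) + (-2) + (-2*sqrt(2)) + (0) + (2*sqrt(2)) + (0) + (0)] = 0/16 = 0
  <chi_2*chi_5, chi_4> = (1/16)[1*(2)*conj(1) + 1*(-2)*conj(1) + 2*(sqrt(2))*conj(-1) + 2*(0)*conj(1) + 2*(-sqrt(2))*conj(-1) + 4*(0)*conj(-1) + 4*(0)*conj(1)]
      = (1/16)[(2) + (-2) + (-2*sqrt(2)) + (0) + (2*sqrt(2)) + (0) + (0)] = 0/16 = 0
  <chi_2*chi_5, chi_5> = (1/16)[1*(2)*conj(2) + 1*(-2)*conj(-2) + 2*(sqrt(2))*conj(sqrt(2)) + 2*(0)*conj(0) + 2*(-sqrt(2))*conj(-sqrt(2)) + 4*(0)*conj(0) + 4*(0)*conj(0)]
      = (1/16)[(4) + (4) + (4) + (0) + (4) + (0) + (0)] = 16/16 = 1
  <chi_2*chi_5, chi_6> = (1/16)[1*(2)*conj(2) + 1*(-2)*conj(2) + 2*(sqrt(2))*conj(0) + 2*(0)*conj(-2) + 2*(-sqrt(2))*conj(0) + 4*(0)*conj(0) + 4*(0)*conj(0)]
      = (1/16)[(4) + (-4) + (0) + (0) + (0) + (0) + (0)] = 0/16 = 0
  <chi_2*chi_5, chi_7> = (1/16)[1*(2)*conj(2) + 1*(-2)*conj(-2) + 2*(sqrt(2))*conj(-sqrt(2)) + 2*(0)*conj(0) + 2*(-sqrt(2))*conj(sqrt(2)) + 4*(0)*conj(0) + 4*(0)*conj(0)]
      = (1/16)[(4) + (4) + (-4) + (0) + (-4) + (0) + (0)] = 0/16 = 0
Hence the multiplicities are chi_5: 1. Dimension check: dim(chi_2)*dim(chi_5) = 1*2 = 2 and sum (mult * dim) = 1*2 = 2.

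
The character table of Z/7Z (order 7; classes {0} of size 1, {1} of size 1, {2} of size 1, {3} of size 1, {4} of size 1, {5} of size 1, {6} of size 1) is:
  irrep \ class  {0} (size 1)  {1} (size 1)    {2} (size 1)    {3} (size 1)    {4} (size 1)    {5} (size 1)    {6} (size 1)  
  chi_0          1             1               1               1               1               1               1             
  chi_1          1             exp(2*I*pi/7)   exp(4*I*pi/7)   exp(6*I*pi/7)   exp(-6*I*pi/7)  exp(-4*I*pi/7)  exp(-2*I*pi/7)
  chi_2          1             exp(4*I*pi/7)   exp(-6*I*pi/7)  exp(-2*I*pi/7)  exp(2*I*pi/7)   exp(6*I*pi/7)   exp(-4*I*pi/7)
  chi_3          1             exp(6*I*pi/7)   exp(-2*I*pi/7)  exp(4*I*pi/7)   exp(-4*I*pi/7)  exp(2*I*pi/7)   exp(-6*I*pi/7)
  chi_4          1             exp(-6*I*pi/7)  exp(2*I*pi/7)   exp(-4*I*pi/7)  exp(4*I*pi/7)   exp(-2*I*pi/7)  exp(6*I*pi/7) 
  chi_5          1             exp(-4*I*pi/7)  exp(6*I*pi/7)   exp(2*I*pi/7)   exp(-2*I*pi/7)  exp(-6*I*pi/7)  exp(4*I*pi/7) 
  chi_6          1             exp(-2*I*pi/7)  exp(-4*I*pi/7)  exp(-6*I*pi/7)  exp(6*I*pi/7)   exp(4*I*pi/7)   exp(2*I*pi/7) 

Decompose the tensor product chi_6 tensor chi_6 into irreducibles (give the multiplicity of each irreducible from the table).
chi_6 tensor chi_6 = chi_5 (all other irreducibles have multiplicity 0).

Derivation: The character of a tensor product is the pointwise product (chi_6 * chi_6)(C) = chi_6(C) * chi_6(C):
  {0}: (1)*(1), {1}: (exp(-2*I*pi/7))*(exp(-2*I*pi/7)), {2}: (exp(-4*I*pi/7))*(exp(-4*I*pi/7)), {3}: (exp(-6*I*pi/7))*(exp(-6*I*pi/7)), {4}: (exp(6*I*pi/7))*(exp(6*I*pi/7)), {5}: (exp(4*I*pi/7))*(exp(4*I*pi/7)), {6}: (exp(2*I*pi/7))*(exp(2*I*pi/7))
so (chi_6 * chi_6) takes values
  {0} -> 1, {1} -> exp(-4*I*pi/7), {2} -> exp(6*I*pi/7), {3} -> exp(2*I*pi/7), {4} -> exp(-2*I*pi/7), {5} -> exp(-6*I*pi/7), {6} -> exp(4*I*pi/7).
Now take the inner product of this character with each irreducible chi from the table, <chi_6*chi_6, chi> = (1/7) sum_C |C| (chi_6*chi_6)(C) conj(chi(C)):
  <chi_6*chi_6, chi_0> = (1/7)[1*(1)*conj(1) + 1*(exp(-4*I*pi/7))*conj(1) + 1*(exp(6*I*pi/7))*conj(1) + 1*(exp(2*I*pi/7))*conj(1) + 1*(exp(-2*I*pi/7))*conj(1) + 1*(exp(-6*I*pi/7))*conj(1) + 1*(exp(4*I*pi/7))*conj(1)]
      = (1/7)[(1) + (exp(-4*I*pi/7)) + (exp(6*I*pi/7)) + (exp(2*I*pi/7)) + (exp(-2*I*pi/7)) + (exp(-6*I*pi/7)) + (exp(4*I*pi/7))] = 0/7 = 0
  <chi_6*chi_6, chi_1> = (1/7)[1*(1)*conj(1) + 1*(exp(-4*I*pi/7))*conj(exp(2*I*pi/7)) + 1*(exp(6*I*pi/7))*conj(exp(4*I*pi/7)) + 1*(exp(2*I*pi/7))*conj(exp(6*I*pi/7)) + 1*(exp(-2*I*pi/7))*conj(exp(-6*I*pi/7)) + 1*(exp(-6*I*pi/7))*conj(exp(-4*I*pi/7)) + 1*(exp(4*I*pi/7))*conj(exp(-2*I*pi/7))]
      = (1/7)[(1) + (exp(-6*I*pi/7)) + (exp(2*I*pi/7)) + (exp(-4*I*pi/7)) + (exp(4*I*pi/7)) + (exp(-2*I*pi/7)) + (exp(6*I*pi/7))] = 0/7 = 0
  <chi_6*chi_6, chi_2> = (1/7)[1*(1)*conj(1) + 1*(exp(-4*I*pi/7))*conj(exp(4*I*pi/7)) + 1*(exp(6*I*pi/7))*conj(exp(-6*I*pi/7)) + 1*(exp(2*I*pi/7))*conj(exp(-2*I*pi/7)) + 1*(exp(-2*I*pi/7))*conj(exp(2*I*pi/7)) + 1*(exp(-6*I*pi/7))*conj(exp(6*I*pi/7)) + 1*(exp(4*I*pi/7))*conj(exp(-4*I*pi/7))]
      = (1/7)[(1) + (exp(6*I*pi/7)) + (exp(-2*I*pi/7)) + (exp(4*I*pi/7)) + (exp(-4*I*pi/7)) + (exp(2*I*pi/7)) + (exp(-6*I*pi/7))] = 0/7 = 0
  <chi_6*chi_6, chi_3> = (1/7)[1*(1)*conj(1) + 1*(exp(-4*I*pi/7))*conj(exp(6*I*pi/7)) + 1*(exp(6*I*pi/7))*conj(exp(-2*I*pi/7)) + 1*(exp(2*I*pi/7))*conj(exp(4*I*pi/7)) + 1*(exp(-2*I*pi/7))*conj(exp(-4*I*pi/7)) + 1*(exp(-6*I*pi/7))*conj(exp(2*I*pi/7)) + 1*(exp(4*I*pi/7))*conj(exp(-6*I*pi/7))]
      = (1/7)[(1) + (exp(4*I*pi/7)) + (exp(-6*I*pi/7)) + (exp(-2*I*pi/7)) + (exp(2*I*pi/7)) + (exp(6*I*pi/7)) + (exp(-4*I*pi/7))] = 0/7 = 0
  <chi_6*chi_6, chi_4> = (1/7)[1*(1)*conj(1) + 1*(exp(-4*I*pi/7))*conj(exp(-6*I*pi/7)) + 1*(exp(6*I*pi/7))*conj(exp(2*I*pi/7)) + 1*(exp(2*I*pi/7))*conj(exp(-4*I*pi/7)) + 1*(exp(-2*I*pi/7))*conj(exp(4*I*pi/7)) + 1*(exp(-6*I*pi/7))*conj(exp(-2*I*pi/7)) + 1*(exp(4*I*pi/7))*conj(exp(6*I*pi/7))]
      = (1/7)[(1) + (exp(2*I*pi/7)) + (exp(4*I*pi/7)) + (exp(6*I*pi/7)) + (exp(-6*I*pi/7)) + (exp(-4*I*pi/7)) + (exp(-2*I*pi/7))] = 0/7 = 0
  <chi_6*chi_6, chi_5> = (1/7)[1*(1)*conj(1) + 1*(exp(-4*I*pi/7))*conj(exp(-4*I*pi/7)) + 1*(exp(6*I*pi/7))*conj(exp(6*I*pi/7)) + 1*(exp(2*I*pi/7))*conj(exp(2*I*pi/7)) + 1*(exp(-2*I*pi/7))*conj(exp(-2*I*pi/7)) + 1*(exp(-6*I*pi/7))*conj(exp(-6*I*pi/7)) + 1*(exp(4*I*pi/7))*conj(exp(4*I*pi/7))]
      = (1/7)[(1) + (1) + (1) + (1) + (1) + (1) + (1)] = 7/7 = 1
  <chi_6*chi_6, chi_6> = (1/7)[1*(1)*conj(1) + 1*(exp(-4*I*pi/7))*conj(exp(-2*I*pi/7)) + 1*(exp(6*I*pi/7))*conj(exp(-4*I*pi/7)) + 1*(exp(2*I*pi/7))*conj(exp(-6*I*pi/7)) + 1*(exp(-2*I*pi/7))*conj(exp(6*I*pi/7)) + 1*(exp(-6*I*pi/7))*conj(exp(4*I*pi/7)) + 1*(exp(4*I*pi/7))*conj(exp(2*I*pi/7))]
      = (1/7)[(1) + (exp(-2*I*pi/7)) + (exp(-4*I*pi/7)) + (exp(-6*I*pi/7)) + (exp(6*I*pi/7)) + (exp(4*I*pi/7)) + (exp(2*I*pi/7))] = 0/7 = 0
(Exp terms are combined using exp(i*s)*conj(exp(i*t)) = exp(i*(s-t)), and sums of them are collapsed using the identity that for every m > 1 the m distinct m-th roots of unity sum to 0, e.g. 1 + exp(2*I*pi/3) + exp(-2*I*pi/3) = 0.)
Hence the multiplicities are chi_5: 1. Dimension check: dim(chi_6)*dim(chi_6) = 1*1 = 1 and sum (mult * dim) = 1*1 = 1.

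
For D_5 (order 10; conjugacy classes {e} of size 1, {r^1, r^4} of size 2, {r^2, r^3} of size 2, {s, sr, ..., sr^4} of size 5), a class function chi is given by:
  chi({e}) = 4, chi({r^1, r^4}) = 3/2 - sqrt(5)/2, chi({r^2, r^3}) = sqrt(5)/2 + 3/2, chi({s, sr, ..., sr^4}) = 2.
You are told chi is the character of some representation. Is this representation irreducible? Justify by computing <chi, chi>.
Not irreducible (reducible): <chi, chi> = 5 > 1.

Reasoning: <chi, chi> = (1/|G|) sum_C |C| * |chi(C)|^2 = (1/10)[1*|4|^2 + 2*|3/2 - sqrt(5)/2|^2 + 2*|sqrt(5)/2 + 3/2|^2 + 5*|2|^2]
  = (1/10)[(16) + (7 - 3*sqrt(5)) + (3*sqrt(5) + 7) + (20)] = 50/10 = 5.
A character is irreducible iff <chi, chi> = 1, so this representation is reducible.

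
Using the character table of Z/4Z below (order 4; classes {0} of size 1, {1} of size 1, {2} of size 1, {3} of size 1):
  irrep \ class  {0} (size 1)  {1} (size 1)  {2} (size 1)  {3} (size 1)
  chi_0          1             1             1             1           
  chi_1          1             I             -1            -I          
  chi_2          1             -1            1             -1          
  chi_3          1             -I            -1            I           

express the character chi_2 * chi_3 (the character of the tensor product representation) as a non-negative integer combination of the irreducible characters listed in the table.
chi_2 tensor chi_3 = chi_1 (all other irreducibles have multiplicity 0).

Justification: The character of a tensor product is the pointwise product (chi_2 * chi_3)(C) = chi_2(C) * chi_3(C):
  {0}: (1)*(1), {1}: (-1)*(-I), {2}: (1)*(-1), {3}: (-1)*(I)
so (chi_2 * chi_3) takes values
  {0} -> 1, {1} -> I, {2} -> -1, {3} -> -I.
Now take the inner product of this character with each irreducible chi from the table, <chi_2*chi_3, chi> = (1/4) sum_C |C| (chi_2*chi_3)(C) conj(chi(C)):
  <chi_2*chi_3, chi_0> = (1/4)[1*(1)*conj(1) + 1*(I)*conj(1) + 1*(-1)*conj(1) + 1*(-I)*conj(1)]
      = (1/4)[(1) + (I) + (-1) + (-I)] = 0/4 = 0
  <chi_2*chi_3, chi_1> = (1/4)[1*(1)*conj(1) + 1*(I)*conj(I) + 1*(-1)*conj(-1) + 1*(-I)*conj(-I)]
      = (1/4)[(1) + (1) + (1) + (1)] = 4/4 = 1
  <chi_2*chi_3, chi_2> = (1/4)[1*(1)*conj(1) + 1*(I)*conj(-1) + 1*(-1)*conj(1) + 1*(-I)*conj(-1)]
      = (1/4)[(1) + (-I) + (-1) + (I)] = 0/4 = 0
  <chi_2*chi_3, chi_3> = (1/4)[1*(1)*conj(1) + 1*(I)*conj(-I) + 1*(-1)*conj(-1) + 1*(-I)*conj(I)]
      = (1/4)[(1) + (-1) + (1) + (-1)] = 0/4 = 0
(Exp terms are combined using exp(i*s)*conj(exp(i*t)) = exp(i*(s-t)), and sums of them are collapsed using the identity that for every m > 1 the m distinct m-th roots of unity sum to 0, e.g. 1 + exp(2*I*pi/3) + exp(-2*I*pi/3) = 0.)
Hence the multiplicities are chi_1: 1. Dimension check: dim(chi_2)*dim(chi_3) = 1*1 = 1 and sum (mult * dim) = 1*1 = 1.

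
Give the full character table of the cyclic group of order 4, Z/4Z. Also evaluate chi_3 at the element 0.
Character table of Z/4Z (irreps indexed chi_0,...,chi_3 with chi_k(m) = zeta_4^(k*m), zeta_4 = exp(2*pi*i/4)):
  irrep \ class  {0} (size 1)  {1} (size 1)  {2} (size 1)  {3} (size 1)
  chi_0          1             1             1             1           
  chi_1          1             I             -1            -I          
  chi_2          1             -1            1             -1          
  chi_3          1             -I            -1            I           

Spot check: chi_3(0) = zeta_4^(3*0) = zeta_4^0 = 1.

Explanation: Z/4Z is abelian, so all 4 irreducible complex representations are 1-dimensional. They are given by chi_k(m) = zeta_4^(k*m) for k = 0,...,3. Row orthogonality: sum_m chi_k(m) conj(chi_l(m)) = 4 * [k = l].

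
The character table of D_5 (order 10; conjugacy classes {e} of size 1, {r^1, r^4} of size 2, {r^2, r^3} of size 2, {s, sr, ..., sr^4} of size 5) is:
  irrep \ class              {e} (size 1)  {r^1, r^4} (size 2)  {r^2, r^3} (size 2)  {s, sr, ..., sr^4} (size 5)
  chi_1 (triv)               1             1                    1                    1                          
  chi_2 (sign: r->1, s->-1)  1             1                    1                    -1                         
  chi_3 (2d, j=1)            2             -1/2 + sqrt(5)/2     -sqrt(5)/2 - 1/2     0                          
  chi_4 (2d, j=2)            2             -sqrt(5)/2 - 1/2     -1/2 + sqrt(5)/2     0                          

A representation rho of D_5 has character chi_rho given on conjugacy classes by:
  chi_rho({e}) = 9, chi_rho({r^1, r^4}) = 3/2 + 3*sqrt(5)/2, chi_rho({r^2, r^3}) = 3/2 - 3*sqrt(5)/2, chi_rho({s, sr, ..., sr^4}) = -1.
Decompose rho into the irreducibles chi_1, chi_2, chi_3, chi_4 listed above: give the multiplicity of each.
Multiplicities: chi_1: 1, chi_2: 2, chi_3: 3, chi_4: 0.

Proof sketch: Use <chi_rho, chi> = (1/|G|) sum_C |C| * chi_rho(C) * conj(chi(C)) with |G| = 10 for each irreducible chi in the table:
  <chi_rho, chi_1> = (1/10)[1*(9)*conj(1) + 2*(3/2 + 3*sqrt(5)/2)*conj(1) + 2*(3/2 - 3*sqrt(5)/2)*conj(1) + 5*(-1)*conj(1)]
      = (1/10)[(9) + (3 + 3*sqrt(5)) + (3 - 3*sqrt(5)) + (-5)] = 10/10 = 1
  <chi_rho, chi_2> = (1/10)[1*(9)*conj(1) + 2*(3/2 + 3*sqrt(5)/2)*conj(1) + 2*(3/2 - 3*sqrt(5)/2)*conj(1) + 5*(-1)*conj(-1)]
      = (1/10)[(9) + (3 + 3*sqrt(5)) + (3 - 3*sqrt(5)) + (5)] = 20/10 = 2
  <chi_rho, chi_3> = (1/10)[1*(9)*conj(2) + 2*(3/2 + 3*sqrt(5)/2)*conj(-1/2 + sqrt(5)/2) + 2*(3/2 - 3*sqrt(5)/2)*conj(-sqrt(5)/2 - 1/2) + 5*(-1)*conj(0)]
      = (1/10)[(18) + (6) + (6) + (0)] = 30/10 = 3
  <chi_rho, chi_4> = (1/10)[1*(9)*conj(2) + 2*(3/2 + 3*sqrt(5)/2)*conj(-sqrt(5)/2 - 1/2) + 2*(3/2 - 3*sqrt(5)/2)*conj(-1/2 + sqrt(5)/2) + 5*(-1)*conj(0)]
      = (1/10)[(18) + (-9 - 3*sqrt(5)) + (-9 + 3*sqrt(5)) + (0)] = 0/10 = 0
Dimension check: dim(rho) = sum (mult * dim) = 1*1 + 2*1 + 3*2 + 0*2 = 9 = chi_rho(e) = 9.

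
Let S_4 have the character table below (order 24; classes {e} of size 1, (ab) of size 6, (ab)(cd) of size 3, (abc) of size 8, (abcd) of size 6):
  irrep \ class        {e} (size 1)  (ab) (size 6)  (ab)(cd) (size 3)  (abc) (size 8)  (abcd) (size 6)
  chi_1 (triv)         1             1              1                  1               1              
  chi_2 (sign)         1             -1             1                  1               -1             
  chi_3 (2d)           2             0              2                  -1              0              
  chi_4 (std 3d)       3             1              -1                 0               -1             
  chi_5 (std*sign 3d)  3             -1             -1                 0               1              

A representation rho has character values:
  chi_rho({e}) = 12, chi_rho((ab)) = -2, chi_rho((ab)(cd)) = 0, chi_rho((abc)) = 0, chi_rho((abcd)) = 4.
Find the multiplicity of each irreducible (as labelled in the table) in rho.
Multiplicities: chi_1: 1, chi_2: 0, chi_3: 1, chi_4: 0, chi_5: 3.

Working: Use <chi_rho, chi> = (1/|G|) sum_C |C| * chi_rho(C) * conj(chi(C)) with |G| = 24 for each irreducible chi in the table:
  <chi_rho, chi_1> = (1/24)[1*(12)*conj(1) + 6*(-2)*conj(1) + 3*(0)*conj(1) + 8*(0)*conj(1) + 6*(4)*conj(1)]
      = (1/24)[(12) + (-12) + (0) + (0) + (24)] = 24/24 = 1
  <chi_rho, chi_2> = (1/24)[1*(12)*conj(1) + 6*(-2)*conj(-1) + 3*(0)*conj(1) + 8*(0)*conj(1) + 6*(4)*conj(-1)]
      = (1/24)[(12) + (12) + (0) + (0) + (-24)] = 0/24 = 0
  <chi_rho, chi_3> = (1/24)[1*(12)*conj(2) + 6*(-2)*conj(0) + 3*(0)*conj(2) + 8*(0)*conj(-1) + 6*(4)*conj(0)]
      = (1/24)[(24) + (0) + (0) + (0) + (0)] = 24/24 = 1
  <chi_rho, chi_4> = (1/24)[1*(12)*conj(3) + 6*(-2)*conj(1) + 3*(0)*conj(-1) + 8*(0)*conj(0) + 6*(4)*conj(-1)]
      = (1/24)[(36) + (-12) + (0) + (0) + (-24)] = 0/24 = 0
  <chi_rho, chi_5> = (1/24)[1*(12)*conj(3) + 6*(-2)*conj(-1) + 3*(0)*conj(-1) + 8*(0)*conj(0) + 6*(4)*conj(1)]
      = (1/24)[(36) + (12) + (0) + (0) + (24)] = 72/24 = 3
Dimension check: dim(rho) = sum (mult * dim) = 1*1 + 0*1 + 1*2 + 0*3 + 3*3 = 12 = chi_rho(e) = 12.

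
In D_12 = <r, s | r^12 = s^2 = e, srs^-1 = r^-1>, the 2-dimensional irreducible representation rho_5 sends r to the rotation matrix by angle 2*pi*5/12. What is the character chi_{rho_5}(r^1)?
chi_{rho_5}(r^1) = 2*cos(2*pi*5*1/12) = -sqrt(3)

Solution. rho_5(r^1) is rotation by angle 2*pi*5*1/12, whose trace is 2*cos(2*pi*5*1/12) = -sqrt(3).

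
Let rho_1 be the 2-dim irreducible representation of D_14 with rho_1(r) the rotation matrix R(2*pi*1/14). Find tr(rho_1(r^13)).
chi_{rho_1}(r^13) = 2*cos(2*pi*1*13/14) = 2*cos(pi/7)

rho_1(r^13) is rotation by angle 2*pi*1*13/14, whose trace is 2*cos(2*pi*1*13/14) = 2*cos(pi/7).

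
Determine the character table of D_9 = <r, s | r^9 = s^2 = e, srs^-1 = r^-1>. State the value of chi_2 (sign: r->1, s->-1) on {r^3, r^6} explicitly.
Conjugacy classes: {e} of size 1, {r^1, r^8} of size 2, {r^2, r^7} of size 2, {r^3, r^6} of size 2, {r^4, r^5} of size 2, {s, sr, ..., sr^8} of size 9.
Character table:
  irrep \ class              {e} (size 1)  {r^1, r^8} (size 2)  {r^2, r^7} (size 2)  {r^3, r^6} (size 2)  {r^4, r^5} (size 2)  {s, sr, ..., sr^8} (size 9)
  chi_1 (triv)               1             1                    1                    1                    1                    1                          
  chi_2 (sign: r->1, s->-1)  1             1                    1                    1                    1                    -1                         
  chi_3 (2d, j=1)            2             2*cos(2*pi/9)        2*cos(4*pi/9)        -1                   -2*cos(pi/9)         0                          
  chi_4 (2d, j=2)            2             2*cos(4*pi/9)        -2*cos(pi/9)         -1                   2*cos(2*pi/9)        0                          
  chi_5 (2d, j=3)            2             -1                   -1                   2                    -1                   0                          
  chi_6 (2d, j=4)            2             -2*cos(pi/9)         2*cos(2*pi/9)        -1                   2*cos(4*pi/9)        0                          

Spot check: chi_2 (sign: r->1, s->-1) on {r^3, r^6} = 1.

Justification: D_9 has order 2*9 = 18 with 6 conjugacy classes, hence 6 irreducibles. Sum of squared dims 1 + 1 + 4 + 4 + 4 + 4 = 18 = |G|. Linear characters come from the abelianisation; the 2-dimensional irreps have character r^k -> 2*cos(2*pi*j*k/9), reflections -> 0.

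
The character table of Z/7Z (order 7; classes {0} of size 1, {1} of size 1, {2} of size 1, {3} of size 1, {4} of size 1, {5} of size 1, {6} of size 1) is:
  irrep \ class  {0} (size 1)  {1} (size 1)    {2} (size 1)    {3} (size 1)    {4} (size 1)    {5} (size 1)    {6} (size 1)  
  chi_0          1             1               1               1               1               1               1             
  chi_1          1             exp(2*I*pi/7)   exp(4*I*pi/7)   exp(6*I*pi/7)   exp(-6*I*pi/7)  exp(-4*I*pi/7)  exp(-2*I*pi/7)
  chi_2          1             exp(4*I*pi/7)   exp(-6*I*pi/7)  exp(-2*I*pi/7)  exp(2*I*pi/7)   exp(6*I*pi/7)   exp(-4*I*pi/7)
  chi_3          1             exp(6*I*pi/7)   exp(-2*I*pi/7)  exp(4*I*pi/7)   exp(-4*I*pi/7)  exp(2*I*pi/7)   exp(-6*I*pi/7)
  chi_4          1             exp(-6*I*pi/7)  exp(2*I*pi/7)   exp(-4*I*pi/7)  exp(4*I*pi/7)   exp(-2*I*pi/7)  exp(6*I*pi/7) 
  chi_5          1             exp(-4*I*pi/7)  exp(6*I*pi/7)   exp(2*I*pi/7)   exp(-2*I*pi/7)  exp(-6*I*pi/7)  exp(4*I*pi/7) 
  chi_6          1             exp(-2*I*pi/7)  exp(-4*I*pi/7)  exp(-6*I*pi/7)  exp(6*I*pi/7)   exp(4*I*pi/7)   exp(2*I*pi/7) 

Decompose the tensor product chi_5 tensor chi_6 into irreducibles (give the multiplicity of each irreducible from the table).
chi_5 tensor chi_6 = chi_4 (all other irreducibles have multiplicity 0).

Explanation: The character of a tensor product is the pointwise product (chi_5 * chi_6)(C) = chi_5(C) * chi_6(C):
  {0}: (1)*(1), {1}: (exp(-4*I*pi/7))*(exp(-2*I*pi/7)), {2}: (exp(6*I*pi/7))*(exp(-4*I*pi/7)), {3}: (exp(2*I*pi/7))*(exp(-6*I*pi/7)), {4}: (exp(-2*I*pi/7))*(exp(6*I*pi/7)), {5}: (exp(-6*I*pi/7))*(exp(4*I*pi/7)), {6}: (exp(4*I*pi/7))*(exp(2*I*pi/7))
so (chi_5 * chi_6) takes values
  {0} -> 1, {1} -> exp(-6*I*pi/7), {2} -> exp(2*I*pi/7), {3} -> exp(-4*I*pi/7), {4} -> exp(4*I*pi/7), {5} -> exp(-2*I*pi/7), {6} -> exp(6*I*pi/7).
Now take the inner product of this character with each irreducible chi from the table, <chi_5*chi_6, chi> = (1/7) sum_C |C| (chi_5*chi_6)(C) conj(chi(C)):
  <chi_5*chi_6, chi_0> = (1/7)[1*(1)*conj(1) + 1*(exp(-6*I*pi/7))*conj(1) + 1*(exp(2*I*pi/7))*conj(1) + 1*(exp(-4*I*pi/7))*conj(1) + 1*(exp(4*I*pi/7))*conj(1) + 1*(exp(-2*I*pi/7))*conj(1) + 1*(exp(6*I*pi/7))*conj(1)]
      = (1/7)[(1) + (exp(-6*I*pi/7)) + (exp(2*I*pi/7)) + (exp(-4*I*pi/7)) + (exp(4*I*pi/7)) + (exp(-2*I*pi/7)) + (exp(6*I*pi/7))] = 0/7 = 0
  <chi_5*chi_6, chi_1> = (1/7)[1*(1)*conj(1) + 1*(exp(-6*I*pi/7))*conj(exp(2*I*pi/7)) + 1*(exp(2*I*pi/7))*conj(exp(4*I*pi/7)) + 1*(exp(-4*I*pi/7))*conj(exp(6*I*pi/7)) + 1*(exp(4*I*pi/7))*conj(exp(-6*I*pi/7)) + 1*(exp(-2*I*pi/7))*conj(exp(-4*I*pi/7)) + 1*(exp(6*I*pi/7))*conj(exp(-2*I*pi/7))]
      = (1/7)[(1) + (exp(6*I*pi/7)) + (exp(-2*I*pi/7)) + (exp(4*I*pi/7)) + (exp(-4*I*pi/7)) + (exp(2*I*pi/7)) + (exp(-6*I*pi/7))] = 0/7 = 0
  <chi_5*chi_6, chi_2> = (1/7)[1*(1)*conj(1) + 1*(exp(-6*I*pi/7))*conj(exp(4*I*pi/7)) + 1*(exp(2*I*pi/7))*conj(exp(-6*I*pi/7)) + 1*(exp(-4*I*pi/7))*conj(exp(-2*I*pi/7)) + 1*(exp(4*I*pi/7))*conj(exp(2*I*pi/7)) + 1*(exp(-2*I*pi/7))*conj(exp(6*I*pi/7)) + 1*(exp(6*I*pi/7))*conj(exp(-4*I*pi/7))]
      = (1/7)[(1) + (exp(4*I*pi/7)) + (exp(-6*I*pi/7)) + (exp(-2*I*pi/7)) + (exp(2*I*pi/7)) + (exp(6*I*pi/7)) + (exp(-4*I*pi/7))] = 0/7 = 0
  <chi_5*chi_6, chi_3> = (1/7)[1*(1)*conj(1) + 1*(exp(-6*I*pi/7))*conj(exp(6*I*pi/7)) + 1*(exp(2*I*pi/7))*conj(exp(-2*I*pi/7)) + 1*(exp(-4*I*pi/7))*conj(exp(4*I*pi/7)) + 1*(exp(4*I*pi/7))*conj(exp(-4*I*pi/7)) + 1*(exp(-2*I*pi/7))*conj(exp(2*I*pi/7)) + 1*(exp(6*I*pi/7))*conj(exp(-6*I*pi/7))]
      = (1/7)[(1) + (exp(2*I*pi/7)) + (exp(4*I*pi/7)) + (exp(6*I*pi/7)) + (exp(-6*I*pi/7)) + (exp(-4*I*pi/7)) + (exp(-2*I*pi/7))] = 0/7 = 0
  <chi_5*chi_6, chi_4> = (1/7)[1*(1)*conj(1) + 1*(exp(-6*I*pi/7))*conj(exp(-6*I*pi/7)) + 1*(exp(2*I*pi/7))*conj(exp(2*I*pi/7)) + 1*(exp(-4*I*pi/7))*conj(exp(-4*I*pi/7)) + 1*(exp(4*I*pi/7))*conj(exp(4*I*pi/7)) + 1*(exp(-2*I*pi/7))*conj(exp(-2*I*pi/7)) + 1*(exp(6*I*pi/7))*conj(exp(6*I*pi/7))]
      = (1/7)[(1) + (1) + (1) + (1) + (1) + (1) + (1)] = 7/7 = 1
  <chi_5*chi_6, chi_5> = (1/7)[1*(1)*conj(1) + 1*(exp(-6*I*pi/7))*conj(exp(-4*I*pi/7)) + 1*(exp(2*I*pi/7))*conj(exp(6*I*pi/7)) + 1*(exp(-4*I*pi/7))*conj(exp(2*I*pi/7)) + 1*(exp(4*I*pi/7))*conj(exp(-2*I*pi/7)) + 1*(exp(-2*I*pi/7))*conj(exp(-6*I*pi/7)) + 1*(exp(6*I*pi/7))*conj(exp(4*I*pi/7))]
      = (1/7)[(1) + (exp(-2*I*pi/7)) + (exp(-4*I*pi/7)) + (exp(-6*I*pi/7)) + (exp(6*I*pi/7)) + (exp(4*I*pi/7)) + (exp(2*I*pi/7))] = 0/7 = 0
  <chi_5*chi_6, chi_6> = (1/7)[1*(1)*conj(1) + 1*(exp(-6*I*pi/7))*conj(exp(-2*I*pi/7)) + 1*(exp(2*I*pi/7))*conj(exp(-4*I*pi/7)) + 1*(exp(-4*I*pi/7))*conj(exp(-6*I*pi/7)) + 1*(exp(4*I*pi/7))*conj(exp(6*I*pi/7)) + 1*(exp(-2*I*pi/7))*conj(exp(4*I*pi/7)) + 1*(exp(6*I*pi/7))*conj(exp(2*I*pi/7))]
      = (1/7)[(1) + (exp(-4*I*pi/7)) + (exp(6*I*pi/7)) + (exp(2*I*pi/7)) + (exp(-2*I*pi/7)) + (exp(-6*I*pi/7)) + (exp(4*I*pi/7))] = 0/7 = 0
(Exp terms are combined using exp(i*s)*conj(exp(i*t)) = exp(i*(s-t)), and sums of them are collapsed using the identity that for every m > 1 the m distinct m-th roots of unity sum to 0, e.g. 1 + exp(2*I*pi/3) + exp(-2*I*pi/3) = 0.)
Hence the multiplicities are chi_4: 1. Dimension check: dim(chi_5)*dim(chi_6) = 1*1 = 1 and sum (mult * dim) = 1*1 = 1.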